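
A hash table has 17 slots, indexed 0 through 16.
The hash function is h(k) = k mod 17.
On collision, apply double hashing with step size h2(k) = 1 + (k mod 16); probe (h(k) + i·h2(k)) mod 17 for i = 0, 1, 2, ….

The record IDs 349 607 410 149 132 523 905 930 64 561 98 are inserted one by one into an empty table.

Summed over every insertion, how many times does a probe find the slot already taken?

Insert 349: h=9, slot 9 empty => index 9.
Insert 607: h=12, slot 12 empty => index 12.
Insert 410: h=2, slot 2 empty => index 2.
Insert 149: h=13, slot 13 empty => index 13.
Insert 132: h=13, h2=5, slot 13 occupied => index 1.
Insert 523: h=13, h2=12, slot 13 occupied => index 8.
Insert 905: h=4, slot 4 empty => index 4.
Insert 930: h=12, h2=3, slot 12 occupied => index 15.
Insert 64: h=13, h2=1, slot 13 occupied => index 14.
Insert 561: h=0, slot 0 empty => index 0.
Insert 98: h=13, h2=3, slot 13 occupied => index 16.
Table: [561, 132, 410, -, 905, -, -, -, 523, 349, -, -, 607, 149, 64, 930, 98]

5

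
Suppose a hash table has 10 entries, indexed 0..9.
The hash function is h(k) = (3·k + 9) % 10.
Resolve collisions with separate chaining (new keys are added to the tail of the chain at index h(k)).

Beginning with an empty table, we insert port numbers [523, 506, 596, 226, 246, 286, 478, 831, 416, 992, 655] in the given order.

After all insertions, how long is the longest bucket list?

523 -> bucket 8
506 -> bucket 7
596 -> bucket 7 (collision)
226 -> bucket 7 (collision)
246 -> bucket 7 (collision)
286 -> bucket 7 (collision)
478 -> bucket 3
831 -> bucket 2
416 -> bucket 7 (collision)
992 -> bucket 5
655 -> bucket 4
Final buckets:
0: -
1: -
2: 831
3: 478
4: 655
5: 992
6: -
7: 506 -> 596 -> 226 -> 246 -> 286 -> 416
8: 523
9: -

6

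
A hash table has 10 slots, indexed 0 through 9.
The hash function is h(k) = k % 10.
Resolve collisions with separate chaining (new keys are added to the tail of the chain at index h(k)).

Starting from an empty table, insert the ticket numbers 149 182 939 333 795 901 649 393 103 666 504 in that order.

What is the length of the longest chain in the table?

Insert 149: h=9, bucket 9 empty → new chain.
Insert 182: h=2, bucket 2 empty → new chain.
Insert 939: h=9, bucket 9 nonempty → append to chain.
Insert 333: h=3, bucket 3 empty → new chain.
Insert 795: h=5, bucket 5 empty → new chain.
Insert 901: h=1, bucket 1 empty → new chain.
Insert 649: h=9, bucket 9 nonempty → append to chain.
Insert 393: h=3, bucket 3 nonempty → append to chain.
Insert 103: h=3, bucket 3 nonempty → append to chain.
Insert 666: h=6, bucket 6 empty → new chain.
Insert 504: h=4, bucket 4 empty → new chain.
Final buckets:
0: ∅
1: 901
2: 182
3: 333 -> 393 -> 103
4: 504
5: 795
6: 666
7: ∅
8: ∅
9: 149 -> 939 -> 649

3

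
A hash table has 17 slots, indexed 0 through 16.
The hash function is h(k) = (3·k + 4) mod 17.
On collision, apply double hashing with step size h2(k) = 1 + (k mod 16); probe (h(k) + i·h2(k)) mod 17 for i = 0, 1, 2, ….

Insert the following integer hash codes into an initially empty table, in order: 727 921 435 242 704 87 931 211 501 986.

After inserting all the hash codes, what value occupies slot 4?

Insert 727: h=9, slot 9 empty → index 9.
Insert 921: h=13, slot 13 empty → index 13.
Insert 435: h=0, slot 0 empty → index 0.
Insert 242: h=16, slot 16 empty → index 16.
Insert 704: h=8, slot 8 empty → index 8.
Insert 87: h=10, slot 10 empty → index 10.
Insert 931: h=9, h2=4, slots 9,13,0 occupied → index 4.
Insert 211: h=8, h2=4, slot 8 occupied → index 12.
Insert 501: h=11, slot 11 empty → index 11.
Insert 986: h=4, h2=11, slot 4 occupied → index 15.
Table: [435, -, -, -, 931, -, -, -, 704, 727, 87, 501, 211, 921, -, 986, 242]

931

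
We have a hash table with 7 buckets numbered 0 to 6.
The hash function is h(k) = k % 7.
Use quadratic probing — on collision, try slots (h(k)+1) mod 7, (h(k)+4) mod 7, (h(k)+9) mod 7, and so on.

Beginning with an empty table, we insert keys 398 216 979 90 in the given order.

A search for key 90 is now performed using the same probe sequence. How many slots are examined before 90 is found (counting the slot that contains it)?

Insert 398: h=6, slot 6 empty -> index 6.
Insert 216: h=6, slot 6 occupied -> index 0.
Insert 979: h=6, slots 6,0 occupied -> index 3.
Insert 90: h=6, slots 6,0,3 occupied -> index 1.
Table: [216, 90, _, 979, _, _, 398]
Lookup 90: h=6, probe 6,0,3,1 → found at 1.

4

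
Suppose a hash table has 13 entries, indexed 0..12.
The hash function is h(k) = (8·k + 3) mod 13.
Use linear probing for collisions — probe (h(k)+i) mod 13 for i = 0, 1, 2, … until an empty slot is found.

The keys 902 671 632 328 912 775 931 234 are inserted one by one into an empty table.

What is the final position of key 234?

Insert 902: h=4, slot 4 empty => index 4.
Insert 671: h=2, slot 2 empty => index 2.
Insert 632: h=2, slot 2 occupied => index 3.
Insert 328: h=1, slot 1 empty => index 1.
Insert 912: h=6, slot 6 empty => index 6.
Insert 775: h=2, slots 2,3,4 occupied => index 5.
Insert 931: h=2, slots 2,3,4,5,6 occupied => index 7.
Insert 234: h=3, slots 3,4,5,6,7 occupied => index 8.
Table: [_, 328, 671, 632, 902, 775, 912, 931, 234, _, _, _, _]

8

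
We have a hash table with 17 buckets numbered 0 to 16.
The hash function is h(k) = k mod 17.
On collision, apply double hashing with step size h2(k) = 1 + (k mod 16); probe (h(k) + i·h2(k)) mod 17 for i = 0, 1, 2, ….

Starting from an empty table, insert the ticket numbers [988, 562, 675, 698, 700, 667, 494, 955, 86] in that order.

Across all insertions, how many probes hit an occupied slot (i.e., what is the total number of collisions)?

988: h=2 => slot 2
562: h=1 => slot 1
675: h=12 => slot 12
698: h=1, h2=11, probe 1,12,6 => slot 6
700: h=3 => slot 3
667: h=4 => slot 4
494: h=1, h2=15, probe 1,16 => slot 16
955: h=3, h2=12, probe 3,15 => slot 15
86: h=1, h2=7, probe 1,8 => slot 8
Table: [_, 562, 988, 700, 667, _, 698, _, 86, _, _, _, 675, _, _, 955, 494]

5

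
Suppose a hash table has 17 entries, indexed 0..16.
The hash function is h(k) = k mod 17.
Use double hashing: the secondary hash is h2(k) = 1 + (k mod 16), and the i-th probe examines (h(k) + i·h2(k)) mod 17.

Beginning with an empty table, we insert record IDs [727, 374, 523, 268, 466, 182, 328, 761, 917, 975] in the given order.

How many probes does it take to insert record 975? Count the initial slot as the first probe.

Insert 727: h=13, slot 13 empty -> index 13.
Insert 374: h=0, slot 0 empty -> index 0.
Insert 523: h=13, h2=12, slot 13 occupied -> index 8.
Insert 268: h=13, h2=13, slot 13 occupied -> index 9.
Insert 466: h=7, slot 7 empty -> index 7.
Insert 182: h=12, slot 12 empty -> index 12.
Insert 328: h=5, slot 5 empty -> index 5.
Insert 761: h=13, h2=10, slot 13 occupied -> index 6.
Insert 917: h=16, slot 16 empty -> index 16.
Insert 975: h=6, h2=16, slots 6,5 occupied -> index 4.
Table: [374, -, -, -, 975, 328, 761, 466, 523, 268, -, -, 182, 727, -, -, 917]

3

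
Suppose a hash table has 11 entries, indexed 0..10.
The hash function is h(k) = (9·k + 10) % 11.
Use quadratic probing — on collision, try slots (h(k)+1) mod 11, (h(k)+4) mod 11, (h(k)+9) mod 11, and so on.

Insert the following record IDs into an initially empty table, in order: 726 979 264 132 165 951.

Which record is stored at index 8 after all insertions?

132

Insert 726: h=10, slot 10 empty → index 10.
Insert 979: h=10, slot 10 occupied → index 0.
Insert 264: h=10, slots 10,0 occupied → index 3.
Insert 132: h=10, slots 10,0,3 occupied → index 8.
Insert 165: h=10, slots 10,0,3,8 occupied → index 4.
Insert 951: h=0, slot 0 occupied → index 1.
Table: [979, 951, ∅, 264, 165, ∅, ∅, ∅, 132, ∅, 726]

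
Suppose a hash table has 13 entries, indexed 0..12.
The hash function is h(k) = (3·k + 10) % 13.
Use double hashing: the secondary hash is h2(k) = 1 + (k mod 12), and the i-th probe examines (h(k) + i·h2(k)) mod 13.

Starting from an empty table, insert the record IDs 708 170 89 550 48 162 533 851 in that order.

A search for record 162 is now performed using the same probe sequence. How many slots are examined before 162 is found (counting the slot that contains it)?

708 hashes to 2; slot 2 is free => place at 2.
170 hashes to 0; slot 0 is free => place at 0.
89 hashes to 4; slot 4 is free => place at 4.
550 hashes to 9; slot 9 is free => place at 9.
48 hashes to 11; slot 11 is free => place at 11.
162 hashes to 2, h2=7; 2,9 taken => place at 3.
533 hashes to 10; slot 10 is free => place at 10.
851 hashes to 2, h2=12; 2 taken => place at 1.
Table: [170, 851, 708, 162, 89, _, _, _, _, 550, 533, 48, _]
Lookup 162: h=2, h2=7, probe 2,9,3 → found at 3.

3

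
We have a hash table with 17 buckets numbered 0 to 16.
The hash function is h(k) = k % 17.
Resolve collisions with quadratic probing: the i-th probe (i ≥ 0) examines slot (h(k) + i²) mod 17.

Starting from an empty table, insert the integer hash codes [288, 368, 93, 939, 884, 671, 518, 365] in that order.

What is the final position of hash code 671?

288 hashes to 16; slot 16 is free => place at 16.
368 hashes to 11; slot 11 is free => place at 11.
93 hashes to 8; slot 8 is free => place at 8.
939 hashes to 4; slot 4 is free => place at 4.
884 hashes to 0; slot 0 is free => place at 0.
671 hashes to 8; 8 taken => place at 9.
518 hashes to 8; 8,9 taken => place at 12.
365 hashes to 8; 8,9,12,0 taken => place at 7.
Table: [884, -, -, -, 939, -, -, 365, 93, 671, -, 368, 518, -, -, -, 288]

9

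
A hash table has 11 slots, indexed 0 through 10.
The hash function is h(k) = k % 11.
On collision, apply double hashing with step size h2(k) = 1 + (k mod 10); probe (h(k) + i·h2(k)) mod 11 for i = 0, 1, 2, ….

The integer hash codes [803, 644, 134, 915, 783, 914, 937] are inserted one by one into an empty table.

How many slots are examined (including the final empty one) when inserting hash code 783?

Insert 803: h=0, slot 0 empty → index 0.
Insert 644: h=6, slot 6 empty → index 6.
Insert 134: h=2, slot 2 empty → index 2.
Insert 915: h=2, h2=6, slot 2 occupied → index 8.
Insert 783: h=2, h2=4, slots 2,6 occupied → index 10.
Insert 914: h=1, slot 1 empty → index 1.
Insert 937: h=2, h2=8, slots 2,10 occupied → index 7.
Table: [803, 914, 134, ∅, ∅, ∅, 644, 937, 915, ∅, 783]

3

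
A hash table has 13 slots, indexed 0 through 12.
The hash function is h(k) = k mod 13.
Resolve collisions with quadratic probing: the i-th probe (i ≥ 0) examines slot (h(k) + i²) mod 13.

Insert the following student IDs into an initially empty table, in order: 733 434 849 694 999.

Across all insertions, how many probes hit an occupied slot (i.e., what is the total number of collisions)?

733 hashes to 5; slot 5 is free → place at 5.
434 hashes to 5; 5 taken → place at 6.
849 hashes to 4; slot 4 is free → place at 4.
694 hashes to 5; 5,6 taken → place at 9.
999 hashes to 11; slot 11 is free → place at 11.
Table: [_, _, _, _, 849, 733, 434, _, _, 694, _, 999, _]

3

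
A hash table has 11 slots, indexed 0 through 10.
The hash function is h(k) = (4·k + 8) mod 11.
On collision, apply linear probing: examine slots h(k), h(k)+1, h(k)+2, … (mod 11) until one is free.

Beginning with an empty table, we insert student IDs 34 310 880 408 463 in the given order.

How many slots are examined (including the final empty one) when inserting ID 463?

Insert 34: h=1, slot 1 empty => index 1.
Insert 310: h=5, slot 5 empty => index 5.
Insert 880: h=8, slot 8 empty => index 8.
Insert 408: h=1, slot 1 occupied => index 2.
Insert 463: h=1, slots 1,2 occupied => index 3.
Table: [_, 34, 408, 463, _, 310, _, _, 880, _, _]

3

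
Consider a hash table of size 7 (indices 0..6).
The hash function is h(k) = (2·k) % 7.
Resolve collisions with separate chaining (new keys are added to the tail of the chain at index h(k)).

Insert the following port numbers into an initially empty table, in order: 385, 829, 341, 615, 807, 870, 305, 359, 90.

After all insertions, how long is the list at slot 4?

Insert 385: h=0, bucket 0 empty -> new chain.
Insert 829: h=6, bucket 6 empty -> new chain.
Insert 341: h=3, bucket 3 empty -> new chain.
Insert 615: h=5, bucket 5 empty -> new chain.
Insert 807: h=4, bucket 4 empty -> new chain.
Insert 870: h=4, bucket 4 nonempty -> append to chain.
Insert 305: h=1, bucket 1 empty -> new chain.
Insert 359: h=4, bucket 4 nonempty -> append to chain.
Insert 90: h=5, bucket 5 nonempty -> append to chain.
Final buckets:
0: 385
1: 305
2: _
3: 341
4: 807 -> 870 -> 359
5: 615 -> 90
6: 829

3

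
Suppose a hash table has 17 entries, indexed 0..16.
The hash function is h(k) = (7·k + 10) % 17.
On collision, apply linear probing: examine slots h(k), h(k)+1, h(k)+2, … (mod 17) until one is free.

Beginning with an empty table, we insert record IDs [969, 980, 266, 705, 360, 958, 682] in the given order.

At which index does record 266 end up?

3

969: h=10 -> slot 10
980: h=2 -> slot 2
266: h=2, probe 2,3 -> slot 3
705: h=15 -> slot 15
360: h=14 -> slot 14
958: h=1 -> slot 1
682: h=7 -> slot 7
Table: [—, 958, 980, 266, —, —, —, 682, —, —, 969, —, —, —, 360, 705, —]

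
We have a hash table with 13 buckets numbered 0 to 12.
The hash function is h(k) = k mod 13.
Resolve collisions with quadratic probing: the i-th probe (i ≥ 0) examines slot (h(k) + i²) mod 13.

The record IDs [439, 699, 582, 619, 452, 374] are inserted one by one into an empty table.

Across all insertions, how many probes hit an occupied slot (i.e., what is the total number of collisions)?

10

439 hashes to 10; slot 10 is free -> place at 10.
699 hashes to 10; 10 taken -> place at 11.
582 hashes to 10; 10,11 taken -> place at 1.
619 hashes to 8; slot 8 is free -> place at 8.
452 hashes to 10; 10,11,1 taken -> place at 6.
374 hashes to 10; 10,11,1,6 taken -> place at 0.
Table: [374, 582, _, _, _, _, 452, _, 619, _, 439, 699, _]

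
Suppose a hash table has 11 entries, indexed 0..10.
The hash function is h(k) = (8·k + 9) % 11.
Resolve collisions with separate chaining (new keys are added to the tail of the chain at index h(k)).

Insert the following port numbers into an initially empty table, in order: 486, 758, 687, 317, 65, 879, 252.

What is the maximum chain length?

4

Insert 486: h=3, bucket 3 empty → new chain.
Insert 758: h=1, bucket 1 empty → new chain.
Insert 687: h=5, bucket 5 empty → new chain.
Insert 317: h=4, bucket 4 empty → new chain.
Insert 65: h=1, bucket 1 nonempty → append to chain.
Insert 879: h=1, bucket 1 nonempty → append to chain.
Insert 252: h=1, bucket 1 nonempty → append to chain.
Final buckets:
0: —
1: 758 -> 65 -> 879 -> 252
2: —
3: 486
4: 317
5: 687
6: —
7: —
8: —
9: —
10: —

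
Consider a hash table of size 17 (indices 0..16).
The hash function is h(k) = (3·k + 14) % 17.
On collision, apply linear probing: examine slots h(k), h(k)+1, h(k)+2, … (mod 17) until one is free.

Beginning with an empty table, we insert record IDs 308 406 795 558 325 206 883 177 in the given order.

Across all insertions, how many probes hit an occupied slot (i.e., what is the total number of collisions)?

308: h=3 -> slot 3
406: h=8 -> slot 8
795: h=2 -> slot 2
558: h=5 -> slot 5
325: h=3, probe 3,4 -> slot 4
206: h=3, probe 3,4,5,6 -> slot 6
883: h=11 -> slot 11
177: h=1 -> slot 1
Table: [-, 177, 795, 308, 325, 558, 206, -, 406, -, -, 883, -, -, -, -, -]

4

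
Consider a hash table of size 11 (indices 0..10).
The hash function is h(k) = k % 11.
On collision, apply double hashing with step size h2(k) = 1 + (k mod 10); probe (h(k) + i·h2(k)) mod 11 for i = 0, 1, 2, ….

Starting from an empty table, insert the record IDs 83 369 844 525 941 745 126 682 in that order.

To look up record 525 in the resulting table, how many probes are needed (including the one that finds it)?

2

83 hashes to 6; slot 6 is free => place at 6.
369 hashes to 6, h2=10; 6 taken => place at 5.
844 hashes to 8; slot 8 is free => place at 8.
525 hashes to 8, h2=6; 8 taken => place at 3.
941 hashes to 6, h2=2; 6,8 taken => place at 10.
745 hashes to 8, h2=6; 8,3 taken => place at 9.
126 hashes to 5, h2=7; 5 taken => place at 1.
682 hashes to 0; slot 0 is free => place at 0.
Table: [682, 126, ∅, 525, ∅, 369, 83, ∅, 844, 745, 941]
Lookup 525: h=8, h2=6, probe 8,3 → found at 3.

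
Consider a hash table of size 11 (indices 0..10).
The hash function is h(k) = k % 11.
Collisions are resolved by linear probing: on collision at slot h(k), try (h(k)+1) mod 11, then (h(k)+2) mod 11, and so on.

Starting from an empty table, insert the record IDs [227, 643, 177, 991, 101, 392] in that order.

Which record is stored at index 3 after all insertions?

227 hashes to 7; slot 7 is free → place at 7.
643 hashes to 5; slot 5 is free → place at 5.
177 hashes to 1; slot 1 is free → place at 1.
991 hashes to 1; 1 taken → place at 2.
101 hashes to 2; 2 taken → place at 3.
392 hashes to 7; 7 taken → place at 8.
Table: [_, 177, 991, 101, _, 643, _, 227, 392, _, _]

101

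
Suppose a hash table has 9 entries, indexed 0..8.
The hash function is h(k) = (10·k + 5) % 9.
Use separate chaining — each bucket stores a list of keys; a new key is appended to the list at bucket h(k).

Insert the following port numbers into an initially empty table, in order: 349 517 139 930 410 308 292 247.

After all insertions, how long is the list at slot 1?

Insert 349: h=3, bucket 3 empty → new chain.
Insert 517: h=0, bucket 0 empty → new chain.
Insert 139: h=0, bucket 0 nonempty → append to chain.
Insert 930: h=8, bucket 8 empty → new chain.
Insert 410: h=1, bucket 1 empty → new chain.
Insert 308: h=7, bucket 7 empty → new chain.
Insert 292: h=0, bucket 0 nonempty → append to chain.
Insert 247: h=0, bucket 0 nonempty → append to chain.
Final buckets:
0: 517 -> 139 -> 292 -> 247
1: 410
2: ∅
3: 349
4: ∅
5: ∅
6: ∅
7: 308
8: 930

1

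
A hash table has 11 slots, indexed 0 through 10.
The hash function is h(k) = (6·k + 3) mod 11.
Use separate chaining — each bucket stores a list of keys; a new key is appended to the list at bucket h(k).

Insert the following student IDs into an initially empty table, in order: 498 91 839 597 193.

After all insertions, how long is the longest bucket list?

498 → bucket 10
91 → bucket 10 (collision)
839 → bucket 10 (collision)
597 → bucket 10 (collision)
193 → bucket 6
Final buckets:
0: _
1: _
2: _
3: _
4: _
5: _
6: 193
7: _
8: _
9: _
10: 498 -> 91 -> 839 -> 597

4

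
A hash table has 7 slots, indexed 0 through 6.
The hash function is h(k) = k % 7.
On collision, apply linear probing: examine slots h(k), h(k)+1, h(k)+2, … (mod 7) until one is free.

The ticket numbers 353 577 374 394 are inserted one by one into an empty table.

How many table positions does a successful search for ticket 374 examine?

353 hashes to 3; slot 3 is free => place at 3.
577 hashes to 3; 3 taken => place at 4.
374 hashes to 3; 3,4 taken => place at 5.
394 hashes to 2; slot 2 is free => place at 2.
Table: [—, —, 394, 353, 577, 374, —]
Lookup 374: h=3, probe 3,4,5 → found at 5.

3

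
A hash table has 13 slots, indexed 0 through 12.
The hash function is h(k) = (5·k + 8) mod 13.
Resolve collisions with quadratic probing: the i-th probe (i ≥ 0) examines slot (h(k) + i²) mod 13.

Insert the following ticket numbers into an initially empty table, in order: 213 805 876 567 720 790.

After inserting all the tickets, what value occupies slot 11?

Insert 213: h=7, slot 7 empty => index 7.
Insert 805: h=3, slot 3 empty => index 3.
Insert 876: h=7, slot 7 occupied => index 8.
Insert 567: h=9, slot 9 empty => index 9.
Insert 720: h=7, slots 7,8 occupied => index 11.
Insert 790: h=6, slot 6 empty => index 6.
Table: [-, -, -, 805, -, -, 790, 213, 876, 567, -, 720, -]

720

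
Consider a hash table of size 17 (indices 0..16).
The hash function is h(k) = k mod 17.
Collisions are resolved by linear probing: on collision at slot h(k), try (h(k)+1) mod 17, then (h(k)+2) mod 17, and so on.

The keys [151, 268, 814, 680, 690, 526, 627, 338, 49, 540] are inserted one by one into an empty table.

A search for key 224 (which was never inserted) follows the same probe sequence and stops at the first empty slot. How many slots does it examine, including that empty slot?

3

151 hashes to 15; slot 15 is free => place at 15.
268 hashes to 13; slot 13 is free => place at 13.
814 hashes to 15; 15 taken => place at 16.
680 hashes to 0; slot 0 is free => place at 0.
690 hashes to 10; slot 10 is free => place at 10.
526 hashes to 16; 16,0 taken => place at 1.
627 hashes to 15; 15,16,0,1 taken => place at 2.
338 hashes to 15; 15,16,0,1,2 taken => place at 3.
49 hashes to 15; 15,16,0,1,2,3 taken => place at 4.
540 hashes to 13; 13 taken => place at 14.
Table: [680, 526, 627, 338, 49, ., ., ., ., ., 690, ., ., 268, 540, 151, 814]
Lookup 224: h=3, probe 3,4,5 → slot 5 empty, not found.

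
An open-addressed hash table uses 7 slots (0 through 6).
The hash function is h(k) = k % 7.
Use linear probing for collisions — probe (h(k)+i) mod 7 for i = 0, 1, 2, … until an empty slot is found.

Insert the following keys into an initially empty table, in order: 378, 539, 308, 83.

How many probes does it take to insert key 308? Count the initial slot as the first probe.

378 hashes to 0; slot 0 is free => place at 0.
539 hashes to 0; 0 taken => place at 1.
308 hashes to 0; 0,1 taken => place at 2.
83 hashes to 6; slot 6 is free => place at 6.
Table: [378, 539, 308, ∅, ∅, ∅, 83]

3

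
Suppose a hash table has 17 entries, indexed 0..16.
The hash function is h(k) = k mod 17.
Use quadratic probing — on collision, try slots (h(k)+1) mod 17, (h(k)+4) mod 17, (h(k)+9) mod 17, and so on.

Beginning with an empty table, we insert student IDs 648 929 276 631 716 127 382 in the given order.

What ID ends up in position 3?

648: h=2 => slot 2
929: h=11 => slot 11
276: h=4 => slot 4
631: h=2, probe 2,3 => slot 3
716: h=2, probe 2,3,6 => slot 6
127: h=8 => slot 8
382: h=8, probe 8,9 => slot 9
Table: [-, -, 648, 631, 276, -, 716, -, 127, 382, -, 929, -, -, -, -, -]

631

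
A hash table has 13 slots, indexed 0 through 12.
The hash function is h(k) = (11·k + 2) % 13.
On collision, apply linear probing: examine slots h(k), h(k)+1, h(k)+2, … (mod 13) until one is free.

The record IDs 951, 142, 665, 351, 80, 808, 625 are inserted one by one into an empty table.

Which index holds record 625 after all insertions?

3

951 hashes to 11; slot 11 is free -> place at 11.
142 hashes to 4; slot 4 is free -> place at 4.
665 hashes to 11; 11 taken -> place at 12.
351 hashes to 2; slot 2 is free -> place at 2.
80 hashes to 11; 11,12 taken -> place at 0.
808 hashes to 11; 11,12,0 taken -> place at 1.
625 hashes to 0; 0,1,2 taken -> place at 3.
Table: [80, 808, 351, 625, 142, ∅, ∅, ∅, ∅, ∅, ∅, 951, 665]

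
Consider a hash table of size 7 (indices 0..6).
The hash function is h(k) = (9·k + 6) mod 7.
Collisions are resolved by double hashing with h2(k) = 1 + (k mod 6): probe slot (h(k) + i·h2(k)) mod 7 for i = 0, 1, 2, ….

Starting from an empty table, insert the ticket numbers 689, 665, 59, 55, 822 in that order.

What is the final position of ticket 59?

Insert 689: h=5, slot 5 empty → index 5.
Insert 665: h=6, slot 6 empty → index 6.
Insert 59: h=5, h2=6, slot 5 occupied → index 4.
Insert 55: h=4, h2=2, slots 4,6 occupied → index 1.
Insert 822: h=5, h2=1, slots 5,6 occupied → index 0.
Table: [822, 55, _, _, 59, 689, 665]

4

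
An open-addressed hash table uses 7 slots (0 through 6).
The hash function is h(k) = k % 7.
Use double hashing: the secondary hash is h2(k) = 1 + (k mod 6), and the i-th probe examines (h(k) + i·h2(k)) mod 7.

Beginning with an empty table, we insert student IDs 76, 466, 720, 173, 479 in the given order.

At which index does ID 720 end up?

0

Insert 76: h=6, slot 6 empty -> index 6.
Insert 466: h=4, slot 4 empty -> index 4.
Insert 720: h=6, h2=1, slot 6 occupied -> index 0.
Insert 173: h=5, slot 5 empty -> index 5.
Insert 479: h=3, slot 3 empty -> index 3.
Table: [720, -, -, 479, 466, 173, 76]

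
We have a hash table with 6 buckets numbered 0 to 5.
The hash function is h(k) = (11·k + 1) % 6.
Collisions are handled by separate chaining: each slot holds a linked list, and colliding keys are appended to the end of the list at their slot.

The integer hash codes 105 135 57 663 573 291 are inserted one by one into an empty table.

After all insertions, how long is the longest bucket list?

6

Insert 105: h=4, bucket 4 empty → new chain.
Insert 135: h=4, bucket 4 nonempty → append to chain.
Insert 57: h=4, bucket 4 nonempty → append to chain.
Insert 663: h=4, bucket 4 nonempty → append to chain.
Insert 573: h=4, bucket 4 nonempty → append to chain.
Insert 291: h=4, bucket 4 nonempty → append to chain.
Final buckets:
0: ∅
1: ∅
2: ∅
3: ∅
4: 105 -> 135 -> 57 -> 663 -> 573 -> 291
5: ∅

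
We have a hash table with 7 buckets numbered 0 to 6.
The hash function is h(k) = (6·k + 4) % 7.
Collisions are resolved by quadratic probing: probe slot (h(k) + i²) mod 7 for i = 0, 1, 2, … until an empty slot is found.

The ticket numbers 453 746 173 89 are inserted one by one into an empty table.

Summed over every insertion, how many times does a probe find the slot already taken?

453 hashes to 6; slot 6 is free -> place at 6.
746 hashes to 0; slot 0 is free -> place at 0.
173 hashes to 6; 6,0 taken -> place at 3.
89 hashes to 6; 6,0,3 taken -> place at 1.
Table: [746, 89, ∅, 173, ∅, ∅, 453]

5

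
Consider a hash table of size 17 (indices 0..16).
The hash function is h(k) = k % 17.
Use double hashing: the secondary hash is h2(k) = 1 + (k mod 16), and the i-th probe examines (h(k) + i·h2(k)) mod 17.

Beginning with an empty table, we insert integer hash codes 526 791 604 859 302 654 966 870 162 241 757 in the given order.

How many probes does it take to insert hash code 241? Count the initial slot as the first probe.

526 hashes to 16; slot 16 is free -> place at 16.
791 hashes to 9; slot 9 is free -> place at 9.
604 hashes to 9, h2=13; 9 taken -> place at 5.
859 hashes to 9, h2=12; 9 taken -> place at 4.
302 hashes to 13; slot 13 is free -> place at 13.
654 hashes to 8; slot 8 is free -> place at 8.
966 hashes to 14; slot 14 is free -> place at 14.
870 hashes to 3; slot 3 is free -> place at 3.
162 hashes to 9, h2=3; 9 taken -> place at 12.
241 hashes to 3, h2=2; 3,5 taken -> place at 7.
757 hashes to 9, h2=6; 9 taken -> place at 15.
Table: [., ., ., 870, 859, 604, ., 241, 654, 791, ., ., 162, 302, 966, 757, 526]

3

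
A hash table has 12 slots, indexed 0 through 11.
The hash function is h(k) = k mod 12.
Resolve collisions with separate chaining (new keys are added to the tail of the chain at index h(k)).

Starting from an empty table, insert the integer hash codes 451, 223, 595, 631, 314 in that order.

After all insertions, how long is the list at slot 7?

4

451 -> bucket 7
223 -> bucket 7 (collision)
595 -> bucket 7 (collision)
631 -> bucket 7 (collision)
314 -> bucket 2
Final buckets:
0: —
1: —
2: 314
3: —
4: —
5: —
6: —
7: 451 -> 223 -> 595 -> 631
8: —
9: —
10: —
11: —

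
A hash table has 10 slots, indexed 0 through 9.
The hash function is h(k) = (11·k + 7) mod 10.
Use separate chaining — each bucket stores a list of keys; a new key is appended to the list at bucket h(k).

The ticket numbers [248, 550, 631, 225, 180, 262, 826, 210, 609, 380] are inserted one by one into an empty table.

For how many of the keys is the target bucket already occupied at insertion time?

248 → bucket 5
550 → bucket 7
631 → bucket 8
225 → bucket 2
180 → bucket 7 (collision)
262 → bucket 9
826 → bucket 3
210 → bucket 7 (collision)
609 → bucket 6
380 → bucket 7 (collision)
Final buckets:
0: _
1: _
2: 225
3: 826
4: _
5: 248
6: 609
7: 550 -> 180 -> 210 -> 380
8: 631
9: 262

3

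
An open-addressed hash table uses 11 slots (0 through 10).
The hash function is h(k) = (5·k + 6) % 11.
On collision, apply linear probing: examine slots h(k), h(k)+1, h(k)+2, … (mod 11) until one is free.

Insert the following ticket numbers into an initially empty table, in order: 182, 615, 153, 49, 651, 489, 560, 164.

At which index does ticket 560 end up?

4

182 hashes to 3; slot 3 is free => place at 3.
615 hashes to 1; slot 1 is free => place at 1.
153 hashes to 1; 1 taken => place at 2.
49 hashes to 9; slot 9 is free => place at 9.
651 hashes to 5; slot 5 is free => place at 5.
489 hashes to 9; 9 taken => place at 10.
560 hashes to 1; 1,2,3 taken => place at 4.
164 hashes to 1; 1,2,3,4,5 taken => place at 6.
Table: [-, 615, 153, 182, 560, 651, 164, -, -, 49, 489]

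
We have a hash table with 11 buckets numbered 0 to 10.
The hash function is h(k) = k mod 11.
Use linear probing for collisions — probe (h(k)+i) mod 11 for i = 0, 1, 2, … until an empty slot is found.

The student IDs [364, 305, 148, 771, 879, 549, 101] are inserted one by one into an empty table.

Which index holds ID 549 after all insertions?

364: h=1 => slot 1
305: h=8 => slot 8
148: h=5 => slot 5
771: h=1, probe 1,2 => slot 2
879: h=10 => slot 10
549: h=10, probe 10,0 => slot 0
101: h=2, probe 2,3 => slot 3
Table: [549, 364, 771, 101, _, 148, _, _, 305, _, 879]

0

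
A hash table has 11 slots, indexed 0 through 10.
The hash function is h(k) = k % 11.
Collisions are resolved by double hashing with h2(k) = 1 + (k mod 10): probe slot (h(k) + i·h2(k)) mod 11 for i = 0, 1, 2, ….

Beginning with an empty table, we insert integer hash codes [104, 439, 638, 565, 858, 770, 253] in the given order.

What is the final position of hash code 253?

Insert 104: h=5, slot 5 empty -> index 5.
Insert 439: h=10, slot 10 empty -> index 10.
Insert 638: h=0, slot 0 empty -> index 0.
Insert 565: h=4, slot 4 empty -> index 4.
Insert 858: h=0, h2=9, slot 0 occupied -> index 9.
Insert 770: h=0, h2=1, slot 0 occupied -> index 1.
Insert 253: h=0, h2=4, slots 0,4 occupied -> index 8.
Table: [638, 770, ∅, ∅, 565, 104, ∅, ∅, 253, 858, 439]

8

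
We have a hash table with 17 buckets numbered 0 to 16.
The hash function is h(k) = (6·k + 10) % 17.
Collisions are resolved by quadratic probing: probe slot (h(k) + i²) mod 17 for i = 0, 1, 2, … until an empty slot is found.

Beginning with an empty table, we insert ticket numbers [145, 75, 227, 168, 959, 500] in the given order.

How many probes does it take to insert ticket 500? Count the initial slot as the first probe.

145: h=13 → slot 13
75: h=1 → slot 1
227: h=12 → slot 12
168: h=15 → slot 15
959: h=1, probe 1,2 → slot 2
500: h=1, probe 1,2,5 → slot 5
Table: [., 75, 959, ., ., 500, ., ., ., ., ., ., 227, 145, ., 168, .]

3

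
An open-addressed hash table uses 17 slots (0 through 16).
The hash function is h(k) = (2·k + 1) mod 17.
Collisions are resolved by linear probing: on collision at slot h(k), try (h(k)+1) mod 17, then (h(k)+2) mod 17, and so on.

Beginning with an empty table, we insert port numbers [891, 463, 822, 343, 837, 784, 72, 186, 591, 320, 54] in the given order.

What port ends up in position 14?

320

Insert 891: h=15, slot 15 empty → index 15.
Insert 463: h=9, slot 9 empty → index 9.
Insert 822: h=13, slot 13 empty → index 13.
Insert 343: h=7, slot 7 empty → index 7.
Insert 837: h=9, slot 9 occupied → index 10.
Insert 784: h=5, slot 5 empty → index 5.
Insert 72: h=9, slots 9,10 occupied → index 11.
Insert 186: h=16, slot 16 empty → index 16.
Insert 591: h=10, slots 10,11 occupied → index 12.
Insert 320: h=12, slots 12,13 occupied → index 14.
Insert 54: h=7, slot 7 occupied → index 8.
Table: [—, —, —, —, —, 784, —, 343, 54, 463, 837, 72, 591, 822, 320, 891, 186]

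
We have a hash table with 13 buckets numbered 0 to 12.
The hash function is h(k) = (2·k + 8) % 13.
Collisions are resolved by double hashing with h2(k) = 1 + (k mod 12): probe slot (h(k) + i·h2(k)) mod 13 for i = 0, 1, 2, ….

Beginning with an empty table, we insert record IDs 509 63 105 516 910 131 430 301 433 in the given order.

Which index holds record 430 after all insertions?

509 hashes to 12; slot 12 is free => place at 12.
63 hashes to 4; slot 4 is free => place at 4.
105 hashes to 10; slot 10 is free => place at 10.
516 hashes to 0; slot 0 is free => place at 0.
910 hashes to 8; slot 8 is free => place at 8.
131 hashes to 10, h2=12; 10 taken => place at 9.
430 hashes to 10, h2=11; 10,8 taken => place at 6.
301 hashes to 12, h2=2; 12 taken => place at 1.
433 hashes to 3; slot 3 is free => place at 3.
Table: [516, 301, ∅, 433, 63, ∅, 430, ∅, 910, 131, 105, ∅, 509]

6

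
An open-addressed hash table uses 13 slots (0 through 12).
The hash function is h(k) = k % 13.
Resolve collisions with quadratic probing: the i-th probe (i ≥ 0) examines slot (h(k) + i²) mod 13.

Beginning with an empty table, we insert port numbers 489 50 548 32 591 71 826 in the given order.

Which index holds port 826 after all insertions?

3

Insert 489: h=8, slot 8 empty -> index 8.
Insert 50: h=11, slot 11 empty -> index 11.
Insert 548: h=2, slot 2 empty -> index 2.
Insert 32: h=6, slot 6 empty -> index 6.
Insert 591: h=6, slot 6 occupied -> index 7.
Insert 71: h=6, slots 6,7 occupied -> index 10.
Insert 826: h=7, slots 7,8,11 occupied -> index 3.
Table: [_, _, 548, 826, _, _, 32, 591, 489, _, 71, 50, _]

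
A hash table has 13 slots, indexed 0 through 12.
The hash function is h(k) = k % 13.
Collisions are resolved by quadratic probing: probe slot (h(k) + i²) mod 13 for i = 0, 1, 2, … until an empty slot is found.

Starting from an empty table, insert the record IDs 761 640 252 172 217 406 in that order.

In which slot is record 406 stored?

Insert 761: h=7, slot 7 empty => index 7.
Insert 640: h=3, slot 3 empty => index 3.
Insert 252: h=5, slot 5 empty => index 5.
Insert 172: h=3, slot 3 occupied => index 4.
Insert 217: h=9, slot 9 empty => index 9.
Insert 406: h=3, slots 3,4,7 occupied => index 12.
Table: [_, _, _, 640, 172, 252, _, 761, _, 217, _, _, 406]

12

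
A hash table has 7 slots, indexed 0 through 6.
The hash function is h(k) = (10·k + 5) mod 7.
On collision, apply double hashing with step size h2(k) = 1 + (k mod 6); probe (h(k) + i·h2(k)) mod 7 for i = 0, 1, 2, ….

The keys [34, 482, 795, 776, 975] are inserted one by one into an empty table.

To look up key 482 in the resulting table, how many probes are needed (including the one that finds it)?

34 hashes to 2; slot 2 is free => place at 2.
482 hashes to 2, h2=3; 2 taken => place at 5.
795 hashes to 3; slot 3 is free => place at 3.
776 hashes to 2, h2=3; 2,5 taken => place at 1.
975 hashes to 4; slot 4 is free => place at 4.
Table: [—, 776, 34, 795, 975, 482, —]
Lookup 482: h=2, h2=3, probe 2,5 → found at 5.

2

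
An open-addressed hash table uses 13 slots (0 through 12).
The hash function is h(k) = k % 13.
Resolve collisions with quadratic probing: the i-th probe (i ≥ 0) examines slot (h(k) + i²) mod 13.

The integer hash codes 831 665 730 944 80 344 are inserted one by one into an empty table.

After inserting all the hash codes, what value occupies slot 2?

665

831 hashes to 12; slot 12 is free => place at 12.
665 hashes to 2; slot 2 is free => place at 2.
730 hashes to 2; 2 taken => place at 3.
944 hashes to 8; slot 8 is free => place at 8.
80 hashes to 2; 2,3 taken => place at 6.
344 hashes to 6; 6 taken => place at 7.
Table: [., ., 665, 730, ., ., 80, 344, 944, ., ., ., 831]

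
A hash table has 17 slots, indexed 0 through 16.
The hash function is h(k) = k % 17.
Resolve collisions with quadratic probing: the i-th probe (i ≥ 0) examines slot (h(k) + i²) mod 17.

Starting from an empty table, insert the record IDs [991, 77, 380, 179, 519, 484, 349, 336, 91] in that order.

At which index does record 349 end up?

991: h=5 => slot 5
77: h=9 => slot 9
380: h=6 => slot 6
179: h=9, probe 9,10 => slot 10
519: h=9, probe 9,10,13 => slot 13
484: h=8 => slot 8
349: h=9, probe 9,10,13,1 => slot 1
336: h=13, probe 13,14 => slot 14
91: h=6, probe 6,7 => slot 7
Table: [_, 349, _, _, _, 991, 380, 91, 484, 77, 179, _, _, 519, 336, _, _]

1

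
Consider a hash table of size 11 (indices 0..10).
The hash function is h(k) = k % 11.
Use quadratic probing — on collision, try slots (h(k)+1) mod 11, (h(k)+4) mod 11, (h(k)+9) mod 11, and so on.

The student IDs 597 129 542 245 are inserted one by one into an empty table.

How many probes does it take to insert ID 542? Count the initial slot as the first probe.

Insert 597: h=3, slot 3 empty → index 3.
Insert 129: h=8, slot 8 empty → index 8.
Insert 542: h=3, slot 3 occupied → index 4.
Insert 245: h=3, slots 3,4 occupied → index 7.
Table: [∅, ∅, ∅, 597, 542, ∅, ∅, 245, 129, ∅, ∅]

2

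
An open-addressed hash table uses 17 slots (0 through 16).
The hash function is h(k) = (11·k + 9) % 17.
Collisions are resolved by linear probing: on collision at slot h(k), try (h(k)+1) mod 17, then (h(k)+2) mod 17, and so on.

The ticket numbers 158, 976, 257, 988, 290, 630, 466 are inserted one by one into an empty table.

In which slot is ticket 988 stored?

15

158: h=13 -> slot 13
976: h=1 -> slot 1
257: h=14 -> slot 14
988: h=14, probe 14,15 -> slot 15
290: h=3 -> slot 3
630: h=3, probe 3,4 -> slot 4
466: h=1, probe 1,2 -> slot 2
Table: [∅, 976, 466, 290, 630, ∅, ∅, ∅, ∅, ∅, ∅, ∅, ∅, 158, 257, 988, ∅]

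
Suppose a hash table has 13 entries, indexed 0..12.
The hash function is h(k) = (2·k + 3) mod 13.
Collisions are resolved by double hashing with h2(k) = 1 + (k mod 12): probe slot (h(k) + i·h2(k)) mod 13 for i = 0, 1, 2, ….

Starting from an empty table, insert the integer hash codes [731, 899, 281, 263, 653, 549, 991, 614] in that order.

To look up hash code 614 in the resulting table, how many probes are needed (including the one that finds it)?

Insert 731: h=9, slot 9 empty → index 9.
Insert 899: h=7, slot 7 empty → index 7.
Insert 281: h=6, slot 6 empty → index 6.
Insert 263: h=9, h2=12, slot 9 occupied → index 8.
Insert 653: h=9, h2=6, slot 9 occupied → index 2.
Insert 549: h=9, h2=10, slots 9,6 occupied → index 3.
Insert 991: h=9, h2=8, slot 9 occupied → index 4.
Insert 614: h=9, h2=3, slot 9 occupied → index 12.
Table: [_, _, 653, 549, 991, _, 281, 899, 263, 731, _, _, 614]
Lookup 614: h=9, h2=3, probe 9,12 → found at 12.

2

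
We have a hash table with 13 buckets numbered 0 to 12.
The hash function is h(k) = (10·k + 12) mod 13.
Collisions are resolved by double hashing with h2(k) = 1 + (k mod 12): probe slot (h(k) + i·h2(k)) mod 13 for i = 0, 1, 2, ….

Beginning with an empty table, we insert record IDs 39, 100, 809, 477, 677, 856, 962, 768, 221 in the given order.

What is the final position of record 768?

39 hashes to 12; slot 12 is free => place at 12.
100 hashes to 11; slot 11 is free => place at 11.
809 hashes to 3; slot 3 is free => place at 3.
477 hashes to 11, h2=10; 11 taken => place at 8.
677 hashes to 9; slot 9 is free => place at 9.
856 hashes to 5; slot 5 is free => place at 5.
962 hashes to 12, h2=3; 12 taken => place at 2.
768 hashes to 9, h2=1; 9 taken => place at 10.
221 hashes to 12, h2=6; 12,5,11 taken => place at 4.
Table: [∅, ∅, 962, 809, 221, 856, ∅, ∅, 477, 677, 768, 100, 39]

10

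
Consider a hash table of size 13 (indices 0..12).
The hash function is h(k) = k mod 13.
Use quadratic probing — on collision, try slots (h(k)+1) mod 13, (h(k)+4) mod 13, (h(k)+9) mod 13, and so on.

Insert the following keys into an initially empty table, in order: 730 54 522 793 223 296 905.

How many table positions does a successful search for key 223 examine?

Insert 730: h=2, slot 2 empty => index 2.
Insert 54: h=2, slot 2 occupied => index 3.
Insert 522: h=2, slots 2,3 occupied => index 6.
Insert 793: h=0, slot 0 empty => index 0.
Insert 223: h=2, slots 2,3,6 occupied => index 11.
Insert 296: h=10, slot 10 empty => index 10.
Insert 905: h=8, slot 8 empty => index 8.
Table: [793, ∅, 730, 54, ∅, ∅, 522, ∅, 905, ∅, 296, 223, ∅]
Lookup 223: h=2, probe 2,3,6,11 → found at 11.

4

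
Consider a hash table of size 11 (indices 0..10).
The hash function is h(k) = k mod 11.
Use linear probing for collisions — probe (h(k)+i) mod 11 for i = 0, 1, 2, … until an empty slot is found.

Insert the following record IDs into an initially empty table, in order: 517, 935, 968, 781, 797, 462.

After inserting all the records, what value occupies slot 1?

935

517: h=0 → slot 0
935: h=0, probe 0,1 → slot 1
968: h=0, probe 0,1,2 → slot 2
781: h=0, probe 0,1,2,3 → slot 3
797: h=5 → slot 5
462: h=0, probe 0,1,2,3,4 → slot 4
Table: [517, 935, 968, 781, 462, 797, ., ., ., ., .]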